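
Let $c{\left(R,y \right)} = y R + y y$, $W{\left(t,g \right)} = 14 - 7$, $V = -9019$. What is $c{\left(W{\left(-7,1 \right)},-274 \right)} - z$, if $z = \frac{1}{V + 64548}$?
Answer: $\frac{4062390581}{55529} \approx 73158.0$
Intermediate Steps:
$W{\left(t,g \right)} = 7$ ($W{\left(t,g \right)} = 14 - 7 = 7$)
$c{\left(R,y \right)} = y^{2} + R y$ ($c{\left(R,y \right)} = R y + y^{2} = y^{2} + R y$)
$z = \frac{1}{55529}$ ($z = \frac{1}{-9019 + 64548} = \frac{1}{55529} \approx 1.8009 \cdot 10^{-5}$)
$c{\left(W{\left(-7,1 \right)},-274 \right)} - z = - 274 \left(7 - 274\right) - \frac{1}{55529} = \left(-274\right) \left(-267\right) - \frac{1}{55529} = 73158 - \frac{1}{55529} = \frac{4062390581}{55529}$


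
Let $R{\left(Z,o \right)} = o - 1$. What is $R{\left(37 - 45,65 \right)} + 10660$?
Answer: $10724$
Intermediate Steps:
$R{\left(Z,o \right)} = -1 + o$
$R{\left(37 - 45,65 \right)} + 10660 = \left(-1 + 65\right) + 10660 = 64 + 10660 = 10724$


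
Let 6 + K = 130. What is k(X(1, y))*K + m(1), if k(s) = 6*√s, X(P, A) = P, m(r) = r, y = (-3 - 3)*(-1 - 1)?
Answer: 745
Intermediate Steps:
y = 12 (y = -6*(-2) = 12)
K = 124 (K = -6 + 130 = 124)
k(X(1, y))*K + m(1) = (6*√1)*124 + 1 = (6*1)*124 + 1 = 6*124 + 1 = 744 + 1 = 745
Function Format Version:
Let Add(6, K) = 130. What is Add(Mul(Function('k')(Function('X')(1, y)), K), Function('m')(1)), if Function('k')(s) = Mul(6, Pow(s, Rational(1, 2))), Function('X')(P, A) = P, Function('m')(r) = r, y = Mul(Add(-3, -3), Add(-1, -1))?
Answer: 745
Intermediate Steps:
y = 12 (y = Mul(-6, -2) = 12)
K = 124 (K = Add(-6, 130) = 124)
Add(Mul(Function('k')(Function('X')(1, y)), K), Function('m')(1)) = Add(Mul(Mul(6, Pow(1, Rational(1, 2))), 124), 1) = Add(Mul(Mul(6, 1), 124), 1) = Add(Mul(6, 124), 1) = Add(744, 1) = 745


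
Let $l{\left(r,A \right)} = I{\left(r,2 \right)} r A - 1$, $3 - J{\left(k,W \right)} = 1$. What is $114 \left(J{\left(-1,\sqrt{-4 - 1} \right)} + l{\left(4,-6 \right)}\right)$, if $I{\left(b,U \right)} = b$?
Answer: $-10830$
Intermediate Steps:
$J{\left(k,W \right)} = 2$ ($J{\left(k,W \right)} = 3 - 1 = 2$)
$l{\left(r,A \right)} = -1 + A r^{2}$ ($l{\left(r,A \right)} = r r A - 1 = r^{2} A - 1 = A r^{2} - 1 = -1 + A r^{2}$)
$114 \left(J{\left(-1,\sqrt{-4 - 1} \right)} + l{\left(4,-6 \right)}\right) = 114 \left(2 - \left(1 + 6 \cdot 4^{2}\right)\right) = 114 \left(2 - 97\right) = 114 \left(-95\right) = -10830$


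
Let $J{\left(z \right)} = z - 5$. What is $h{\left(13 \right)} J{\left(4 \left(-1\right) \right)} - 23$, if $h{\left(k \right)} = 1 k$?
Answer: $-140$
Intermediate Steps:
$J{\left(z \right)} = -5 + z$ ($J{\left(z \right)} = z - 5 = -5 + z$)
$h{\left(k \right)} = k$
$h{\left(13 \right)} J{\left(4 \left(-1\right) \right)} - 23 = 13 \left(-5 + 4 \left(-1\right)\right) - 23 = 13 \left(-5 - 4\right) - 23 = 13 \left(-9\right) - 23 = -117 - 23 = -140$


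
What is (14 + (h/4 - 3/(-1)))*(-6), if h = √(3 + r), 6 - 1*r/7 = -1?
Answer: -102 - 3*√13 ≈ -112.82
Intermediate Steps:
r = 49 (r = 42 - 7*(-1) = 42 + 7 = 49)
h = 2*√13 (h = √(3 + 49) = √52 = 2*√13 ≈ 7.2111)
(14 + (h/4 - 3/(-1)))*(-6) = (14 + ((2*√13)/4 - 3/(-1)))*(-6) = (14 + ((2*√13)*(¼) - 3*(-1)))*(-6) = (14 + (√13/2 + 3))*(-6) = (14 + (3 + √13/2))*(-6) = (17 + √13/2)*(-6) = -102 - 3*√13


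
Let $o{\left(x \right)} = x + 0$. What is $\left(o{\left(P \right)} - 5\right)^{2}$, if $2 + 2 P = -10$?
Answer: $121$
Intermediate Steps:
$P = -6$ ($P = -1 + \frac{1}{2} \left(-10\right) = -1 - 5 = -6$)
$o{\left(x \right)} = x$
$\left(o{\left(P \right)} - 5\right)^{2} = \left(-6 - 5\right)^{2} = \left(-11\right)^{2} = 121$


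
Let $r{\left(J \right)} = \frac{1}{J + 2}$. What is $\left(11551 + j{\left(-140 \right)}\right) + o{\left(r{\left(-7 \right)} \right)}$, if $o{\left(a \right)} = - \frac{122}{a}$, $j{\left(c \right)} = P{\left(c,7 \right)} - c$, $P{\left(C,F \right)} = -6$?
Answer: $12295$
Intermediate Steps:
$r{\left(J \right)} = \frac{1}{2 + J}$
$j{\left(c \right)} = -6 - c$
$\left(11551 + j{\left(-140 \right)}\right) + o{\left(r{\left(-7 \right)} \right)} = \left(11551 - -134\right) - \frac{122}{\frac{1}{2 - 7}} = \left(11551 + \left(-6 + 140\right)\right) - \frac{122}{\frac{1}{-5}} = \left(11551 + 134\right) - \frac{122}{- \frac{1}{5}} = 11685 - -610 = 11685 + 610 = 12295$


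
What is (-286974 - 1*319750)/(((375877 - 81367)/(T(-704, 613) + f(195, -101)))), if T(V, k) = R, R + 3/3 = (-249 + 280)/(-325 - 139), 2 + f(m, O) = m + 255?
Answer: -31455150737/34163160 ≈ -920.73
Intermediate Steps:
f(m, O) = 253 + m (f(m, O) = -2 + (m + 255) = -2 + (255 + m) = 253 + m)
R = -495/464 (R = -1 + (-249 + 280)/(-325 - 139) = -1 + 31/(-464) = -1 + 31*(-1/464) = -1 - 31/464 = -495/464 ≈ -1.0668)
T(V, k) = -495/464
(-286974 - 1*319750)/(((375877 - 81367)/(T(-704, 613) + f(195, -101)))) = (-286974 - 1*319750)/(((375877 - 81367)/(-495/464 + (253 + 195)))) = (-286974 - 319750)/((294510/(-495/464 + 448))) = -606724/(294510/(207377/464)) = -606724/(294510*(464/207377)) = -606724/136652640/207377 = -606724*207377/136652640 = -31455150737/34163160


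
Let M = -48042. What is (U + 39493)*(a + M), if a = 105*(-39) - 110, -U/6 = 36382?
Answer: 9341711353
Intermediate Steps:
U = -218292 (U = -6*36382 = -218292)
a = -4205 (a = -4095 - 110 = -4205)
(U + 39493)*(a + M) = (-218292 + 39493)*(-4205 - 48042) = -178799*(-52247) = 9341711353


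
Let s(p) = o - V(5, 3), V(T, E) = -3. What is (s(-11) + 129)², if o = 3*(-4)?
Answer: 14400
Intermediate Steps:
o = -12
s(p) = -9 (s(p) = -12 - 1*(-3) = -12 + 3 = -9)
(s(-11) + 129)² = (-9 + 129)² = 120² = 14400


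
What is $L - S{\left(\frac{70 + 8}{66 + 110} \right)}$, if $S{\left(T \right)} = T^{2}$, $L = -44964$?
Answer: $- \frac{348202737}{7744} \approx -44964.0$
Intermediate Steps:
$L - S{\left(\frac{70 + 8}{66 + 110} \right)} = -44964 - \left(\frac{70 + 8}{66 + 110}\right)^{2} = -44964 - \left(\frac{78}{176}\right)^{2} = -44964 - \left(78 \cdot \frac{1}{176}\right)^{2} = -44964 - \left(\frac{39}{88}\right)^{2} = -44964 - \frac{1521}{7744} = - \frac{348202737}{7744}$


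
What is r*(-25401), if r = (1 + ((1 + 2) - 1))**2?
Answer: -228609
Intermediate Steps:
r = 9 (r = (1 + (3 - 1))**2 = (1 + 2)**2 = 3**2 = 9)
r*(-25401) = 9*(-25401) = -228609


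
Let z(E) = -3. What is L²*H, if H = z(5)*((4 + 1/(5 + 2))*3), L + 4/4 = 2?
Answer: -261/7 ≈ -37.286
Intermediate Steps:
L = 1 (L = -1 + 2 = 1)
H = -261/7 (H = -3*(4 + 1/(5 + 2))*3 = -3*(4 + 1/7)*3 = -3*(4 + ⅐)*3 = -87*3/7 = -3*87/7 = -261/7 ≈ -37.286)
L²*H = 1²*(-261/7) = 1*(-261/7) = -261/7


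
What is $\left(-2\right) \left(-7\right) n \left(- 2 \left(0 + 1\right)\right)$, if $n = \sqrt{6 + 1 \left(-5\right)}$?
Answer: $-28$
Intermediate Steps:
$n = 1$ ($n = \sqrt{6 - 5} = \sqrt{1} = 1$)
$\left(-2\right) \left(-7\right) n \left(- 2 \left(0 + 1\right)\right) = \left(-2\right) \left(-7\right) 1 \left(- 2 \left(0 + 1\right)\right) = 14 \cdot 1 \left(\left(-2\right) 1\right) = 14 \left(-2\right) = -28$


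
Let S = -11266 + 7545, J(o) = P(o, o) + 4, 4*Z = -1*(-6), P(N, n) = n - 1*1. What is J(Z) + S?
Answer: -7433/2 ≈ -3716.5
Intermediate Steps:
P(N, n) = -1 + n (P(N, n) = n - 1 = -1 + n)
Z = 3/2 (Z = (-1*(-6))/4 = (¼)*6 = 3/2 ≈ 1.5000)
J(o) = 3 + o (J(o) = (-1 + o) + 4 = 3 + o)
S = -3721
J(Z) + S = (3 + 3/2) - 3721 = 9/2 - 3721 = -7433/2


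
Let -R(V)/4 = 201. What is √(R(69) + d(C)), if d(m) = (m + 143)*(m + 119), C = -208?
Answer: √4981 ≈ 70.576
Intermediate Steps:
R(V) = -804 (R(V) = -4*201 = -804)
d(m) = (119 + m)*(143 + m) (d(m) = (143 + m)*(119 + m) = (119 + m)*(143 + m))
√(R(69) + d(C)) = √(-804 + (17017 + (-208)² + 262*(-208))) = √(-804 + (17017 + 43264 - 54496)) = √(-804 + 5785) = √4981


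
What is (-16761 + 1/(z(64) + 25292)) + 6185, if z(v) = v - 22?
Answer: -267932383/25334 ≈ -10576.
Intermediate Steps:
z(v) = -22 + v
(-16761 + 1/(z(64) + 25292)) + 6185 = (-16761 + 1/((-22 + 64) + 25292)) + 6185 = (-16761 + 1/(42 + 25292)) + 6185 = (-16761 + 1/25334) + 6185 = -424623173/25334 + 6185 = -267932383/25334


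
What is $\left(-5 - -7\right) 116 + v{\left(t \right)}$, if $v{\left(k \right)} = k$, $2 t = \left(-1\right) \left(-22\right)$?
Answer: $243$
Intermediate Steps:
$t = 11$ ($t = \frac{\left(-1\right) \left(-22\right)}{2} = \frac{1}{2} \cdot 22 = 11$)
$\left(-5 - -7\right) 116 + v{\left(t \right)} = \left(-5 - -7\right) 116 + 11 = \left(-5 + 7\right) 116 + 11 = 2 \cdot 116 + 11 = 232 + 11 = 243$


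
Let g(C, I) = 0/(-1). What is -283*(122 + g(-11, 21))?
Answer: -34526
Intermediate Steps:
g(C, I) = 0 (g(C, I) = 0*(-1) = 0)
-283*(122 + g(-11, 21)) = -283*(122 + 0) = -283*122 = -34526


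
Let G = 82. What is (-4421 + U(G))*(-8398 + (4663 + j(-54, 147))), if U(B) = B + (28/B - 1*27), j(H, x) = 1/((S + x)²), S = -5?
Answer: 3370085495172/206681 ≈ 1.6306e+7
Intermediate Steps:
j(H, x) = (-5 + x)⁻² (j(H, x) = 1/((-5 + x)²) = (-5 + x)⁻²)
U(B) = -27 + B + 28/B (U(B) = B + (28/B - 27) = B + (-27 + 28/B) = -27 + B + 28/B)
(-4421 + U(G))*(-8398 + (4663 + j(-54, 147))) = (-4421 + (-27 + 82 + 28/82))*(-8398 + (4663 + (-5 + 147)⁻²)) = (-4421 + (-27 + 82 + 28*(1/82)))*(-8398 + (4663 + 142⁻²)) = (-4421 + (-27 + 82 + 14/41))*(-8398 + (4663 + 1/20164)) = (-4421 + 2269/41)*(-8398 + 94024733/20164) = -178992/41*(-75312539/20164) = 3370085495172/206681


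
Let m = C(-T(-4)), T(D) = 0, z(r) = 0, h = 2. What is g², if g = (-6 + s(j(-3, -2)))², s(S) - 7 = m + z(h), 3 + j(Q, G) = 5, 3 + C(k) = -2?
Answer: 256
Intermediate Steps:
C(k) = -5 (C(k) = -3 - 2 = -5)
m = -5
j(Q, G) = 2 (j(Q, G) = -3 + 5 = 2)
s(S) = 2 (s(S) = 7 + (-5 + 0) = 7 - 5 = 2)
g = 16 (g = (-6 + 2)² = (-4)² = 16)
g² = 16² = 256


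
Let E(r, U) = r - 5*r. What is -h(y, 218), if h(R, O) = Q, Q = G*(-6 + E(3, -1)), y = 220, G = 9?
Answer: 162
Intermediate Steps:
E(r, U) = -4*r
Q = -162 (Q = 9*(-6 - 4*3) = 9*(-6 - 12) = 9*(-18) = -162)
h(R, O) = -162
-h(y, 218) = -1*(-162) = 162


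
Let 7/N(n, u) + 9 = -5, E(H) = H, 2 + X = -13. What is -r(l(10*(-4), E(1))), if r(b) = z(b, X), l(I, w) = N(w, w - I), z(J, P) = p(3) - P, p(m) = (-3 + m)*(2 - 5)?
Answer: -15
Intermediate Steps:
X = -15 (X = -2 - 13 = -15)
N(n, u) = -½ (N(n, u) = 7/(-9 - 5) = 7/(-14) = 7*(-1/14) = -½)
p(m) = 9 - 3*m (p(m) = (-3 + m)*(-3) = 9 - 3*m)
z(J, P) = -P (z(J, P) = (9 - 3*3) - P = (9 - 9) - P = 0 - P = -P)
l(I, w) = -½
r(b) = 15 (r(b) = -1*(-15) = 15)
-r(l(10*(-4), E(1))) = -1*15 = -15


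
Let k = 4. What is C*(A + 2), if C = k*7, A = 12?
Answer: 392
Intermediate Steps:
C = 28 (C = 4*7 = 28)
C*(A + 2) = 28*(12 + 2) = 28*14 = 392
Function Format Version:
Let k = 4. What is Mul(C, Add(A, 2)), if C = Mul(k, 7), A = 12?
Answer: 392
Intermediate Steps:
C = 28 (C = Mul(4, 7) = 28)
Mul(C, Add(A, 2)) = Mul(28, Add(12, 2)) = Mul(28, 14) = 392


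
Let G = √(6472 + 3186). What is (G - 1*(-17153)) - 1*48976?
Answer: -31823 + √9658 ≈ -31725.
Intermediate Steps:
G = √9658 ≈ 98.275
(G - 1*(-17153)) - 1*48976 = (√9658 - 1*(-17153)) - 1*48976 = (√9658 + 17153) - 48976 = (17153 + √9658) - 48976 = -31823 + √9658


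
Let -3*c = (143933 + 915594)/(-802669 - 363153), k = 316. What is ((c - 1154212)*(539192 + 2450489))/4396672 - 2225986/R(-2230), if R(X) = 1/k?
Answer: -1546939557032498051431/2196744404736 ≈ -7.0420e+8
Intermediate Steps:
R(X) = 1/316
c = 151361/499638 (c = -(143933 + 915594)/(3*(-802669 - 363153)) = -1059527/(3*(-1165822)) = -1059527*(-1)/(3*1165822) = -1/3*(-151361/166546) = 151361/499638 ≈ 0.30294)
((c - 1154212)*(539192 + 2450489))/4396672 - 2225986/R(-2230) = ((151361/499638 - 1154212)*(539192 + 2450489))/4396672 - 2225986/1/316 = -576688023895/499638*2989681*(1/4396672) - 2225986*316 = -1724113227966427495/499638*1/4396672 - 703411576 = -1724113227966427495/2196744404736 - 703411576 = -1546939557032498051431/2196744404736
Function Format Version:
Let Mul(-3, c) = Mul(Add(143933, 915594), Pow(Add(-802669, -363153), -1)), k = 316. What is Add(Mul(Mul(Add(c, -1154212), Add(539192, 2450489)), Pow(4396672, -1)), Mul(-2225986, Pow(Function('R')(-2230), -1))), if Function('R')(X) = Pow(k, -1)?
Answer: Rational(-1546939557032498051431, 2196744404736) ≈ -7.0420e+8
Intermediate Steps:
Function('R')(X) = Rational(1, 316) (Function('R')(X) = Pow(316, -1) = Rational(1, 316))
c = Rational(151361, 499638) (c = Mul(Rational(-1, 3), Mul(Add(143933, 915594), Pow(Add(-802669, -363153), -1))) = Mul(Rational(-1, 3), Mul(1059527, Pow(-1165822, -1))) = Mul(Rational(-1, 3), Mul(1059527, Rational(-1, 1165822))) = Mul(Rational(-1, 3), Rational(-151361, 166546)) = Rational(151361, 499638) ≈ 0.30294)
Add(Mul(Mul(Add(c, -1154212), Add(539192, 2450489)), Pow(4396672, -1)), Mul(-2225986, Pow(Function('R')(-2230), -1))) = Add(Mul(Mul(Add(Rational(151361, 499638), -1154212), Add(539192, 2450489)), Pow(4396672, -1)), Mul(-2225986, Pow(Rational(1, 316), -1))) = Add(Mul(Mul(Rational(-576688023895, 499638), 2989681), Rational(1, 4396672)), Mul(-2225986, 316)) = Add(Mul(Rational(-1724113227966427495, 499638), Rational(1, 4396672)), -703411576) = Add(Rational(-1724113227966427495, 2196744404736), -703411576) = Rational(-1546939557032498051431, 2196744404736)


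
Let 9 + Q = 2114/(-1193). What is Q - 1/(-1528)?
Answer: -19635135/1822904 ≈ -10.771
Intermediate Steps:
Q = -12851/1193 (Q = -9 + 2114/(-1193) = -9 + 2114*(-1/1193) = -9 - 2114/1193 = -12851/1193 ≈ -10.772)
Q - 1/(-1528) = -12851/1193 - 1/(-1528) = -12851/1193 - 1*(-1/1528) = -12851/1193 + 1/1528 = -19635135/1822904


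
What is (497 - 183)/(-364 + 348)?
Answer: -157/8 ≈ -19.625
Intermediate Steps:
(497 - 183)/(-364 + 348) = 314/(-16) = 314*(-1/16) = -157/8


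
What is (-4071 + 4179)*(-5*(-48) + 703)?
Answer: 101844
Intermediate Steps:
(-4071 + 4179)*(-5*(-48) + 703) = 108*(240 + 703) = 108*943 = 101844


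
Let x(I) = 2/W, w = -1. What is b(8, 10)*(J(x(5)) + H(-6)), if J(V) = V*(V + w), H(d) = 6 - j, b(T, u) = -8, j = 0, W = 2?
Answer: -48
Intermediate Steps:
x(I) = 1 (x(I) = 2/2 = 2*(½) = 1)
H(d) = 6 (H(d) = 6 - 1*0 = 6 + 0 = 6)
J(V) = V*(-1 + V) (J(V) = V*(V - 1) = V*(-1 + V))
b(8, 10)*(J(x(5)) + H(-6)) = -8*(1*(-1 + 1) + 6) = -8*(1*0 + 6) = -8*(0 + 6) = -8*6 = -48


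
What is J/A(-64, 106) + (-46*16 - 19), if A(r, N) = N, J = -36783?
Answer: -116813/106 ≈ -1102.0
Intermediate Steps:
J/A(-64, 106) + (-46*16 - 19) = -36783/106 + (-46*16 - 19) = -36783*1/106 + (-736 - 19) = -36783/106 - 755 = -116813/106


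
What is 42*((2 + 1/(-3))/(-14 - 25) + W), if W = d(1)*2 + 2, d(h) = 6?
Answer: 22862/39 ≈ 586.21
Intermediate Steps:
W = 14 (W = 6*2 + 2 = 12 + 2 = 14)
42*((2 + 1/(-3))/(-14 - 25) + W) = 42*((2 + 1/(-3))/(-14 - 25) + 14) = 42*((2 - ⅓)/(-39) + 14) = 42*((5/3)*(-1/39) + 14) = 42*(-5/117 + 14) = 42*(1633/117) = 22862/39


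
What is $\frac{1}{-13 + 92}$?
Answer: $\frac{1}{79} \approx 0.012658$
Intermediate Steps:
$\frac{1}{-13 + 92} = \frac{1}{79}$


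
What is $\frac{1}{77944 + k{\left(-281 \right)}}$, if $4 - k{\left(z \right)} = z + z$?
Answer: $\frac{1}{78510} \approx 1.2737 \cdot 10^{-5}$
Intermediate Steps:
$k{\left(z \right)} = 4 - 2 z$ ($k{\left(z \right)} = 4 - \left(z + z\right) = 4 - 2 z$)
$\frac{1}{77944 + k{\left(-281 \right)}} = \frac{1}{77944 + \left(4 - -562\right)} = \frac{1}{77944 + \left(4 + 562\right)} = \frac{1}{77944 + 566} = \frac{1}{78510}$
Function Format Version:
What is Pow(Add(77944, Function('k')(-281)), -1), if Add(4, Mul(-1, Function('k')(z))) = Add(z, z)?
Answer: Rational(1, 78510) ≈ 1.2737e-5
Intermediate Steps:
Function('k')(z) = Add(4, Mul(-2, z)) (Function('k')(z) = Add(4, Mul(-1, Add(z, z))) = Add(4, Mul(-1, Mul(2, z))) = Add(4, Mul(-2, z)))
Pow(Add(77944, Function('k')(-281)), -1) = Pow(Add(77944, Add(4, Mul(-2, -281))), -1) = Pow(Add(77944, Add(4, 562)), -1) = Pow(Add(77944, 566), -1) = Pow(78510, -1) = Rational(1, 78510)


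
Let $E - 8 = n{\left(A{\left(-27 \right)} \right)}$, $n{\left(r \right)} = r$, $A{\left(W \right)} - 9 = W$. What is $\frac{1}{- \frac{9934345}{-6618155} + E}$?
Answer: $- \frac{1323631}{11249441} \approx -0.11766$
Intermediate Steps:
$A{\left(W \right)} = 9 + W$
$E = -10$ ($E = 8 + \left(9 - 27\right) = 8 - 18 = -10$)
$\frac{1}{- \frac{9934345}{-6618155} + E} = \frac{1}{- \frac{9934345}{-6618155} - 10} = \frac{1}{\left(-9934345\right) \left(- \frac{1}{6618155}\right) - 10} = \frac{1}{\frac{1986869}{1323631} - 10} = \frac{1}{- \frac{11249441}{1323631}} = - \frac{1323631}{11249441}$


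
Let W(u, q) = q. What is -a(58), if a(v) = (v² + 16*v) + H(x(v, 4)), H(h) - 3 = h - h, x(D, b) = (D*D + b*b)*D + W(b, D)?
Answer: -4295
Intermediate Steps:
x(D, b) = D + D*(D² + b²) (x(D, b) = (D*D + b*b)*D + D = (D² + b²)*D + D = D*(D² + b²) + D = D + D*(D² + b²))
H(h) = 3 (H(h) = 3 + (h - h) = 3 + 0 = 3)
a(v) = 3 + v² + 16*v (a(v) = (v² + 16*v) + 3 = 3 + v² + 16*v)
-a(58) = -(3 + 58² + 16*58) = -(3 + 3364 + 928) = -1*4295 = -4295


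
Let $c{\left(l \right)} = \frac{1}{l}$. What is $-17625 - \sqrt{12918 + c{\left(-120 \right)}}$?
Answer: $-17625 - \frac{\sqrt{46504770}}{60} \approx -17739.0$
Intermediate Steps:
$-17625 - \sqrt{12918 + c{\left(-120 \right)}} = -17625 - \sqrt{12918 + \frac{1}{-120}} = -17625 - \sqrt{12918 - \frac{1}{120}} = -17625 - \sqrt{\frac{1550159}{120}} = -17625 - \frac{\sqrt{46504770}}{60}$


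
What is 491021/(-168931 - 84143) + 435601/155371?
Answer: 33948863683/39320360454 ≈ 0.86339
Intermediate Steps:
491021/(-168931 - 84143) + 435601/155371 = 491021/(-253074) + 435601*(1/155371) = 491021*(-1/253074) + 435601/155371 = -491021/253074 + 435601/155371 = 33948863683/39320360454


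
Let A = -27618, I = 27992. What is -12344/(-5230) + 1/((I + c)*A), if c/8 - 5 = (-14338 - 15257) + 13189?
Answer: 17594023482551/7454369961120 ≈ 2.3602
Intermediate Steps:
c = -131208 (c = 40 + 8*((-14338 - 15257) + 13189) = 40 + 8*(-29595 + 13189) = 40 + 8*(-16406) = 40 - 131248 = -131208)
-12344/(-5230) + 1/((I + c)*A) = -12344/(-5230) + 1/((27992 - 131208)*(-27618)) = -12344*(-1/5230) - 1/27618/(-103216) = 6172/2615 - 1/103216*(-1/27618) = 6172/2615 + 1/2850619488 = 17594023482551/7454369961120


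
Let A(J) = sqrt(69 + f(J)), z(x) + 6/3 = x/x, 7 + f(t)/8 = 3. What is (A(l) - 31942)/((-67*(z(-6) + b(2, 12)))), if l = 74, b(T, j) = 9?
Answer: 15971/268 - sqrt(37)/536 ≈ 59.582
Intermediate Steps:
f(t) = -32 (f(t) = -56 + 8*3 = -56 + 24 = -32)
z(x) = -1 (z(x) = -2 + x/x = -2 + 1 = -1)
A(J) = sqrt(37) (A(J) = sqrt(69 - 32) = sqrt(37))
(A(l) - 31942)/((-67*(z(-6) + b(2, 12)))) = (sqrt(37) - 31942)/((-67*(-1 + 9))) = (-31942 + sqrt(37))/((-67*8)) = (-31942 + sqrt(37))/(-536) = (-31942 + sqrt(37))*(-1/536) = 15971/268 - sqrt(37)/536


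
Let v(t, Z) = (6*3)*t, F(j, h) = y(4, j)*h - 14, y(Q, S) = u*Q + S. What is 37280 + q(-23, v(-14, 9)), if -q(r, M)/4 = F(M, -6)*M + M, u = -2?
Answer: 1596656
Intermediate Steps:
y(Q, S) = S - 2*Q (y(Q, S) = -2*Q + S = S - 2*Q)
F(j, h) = -14 + h*(-8 + j) (F(j, h) = (j - 2*4)*h - 14 = (j - 8)*h - 14 = (-8 + j)*h - 14 = h*(-8 + j) - 14 = -14 + h*(-8 + j))
v(t, Z) = 18*t
q(r, M) = -4*M - 4*M*(34 - 6*M) (q(r, M) = -4*((-14 - 6*(-8 + M))*M + M) = -4*((-14 + (48 - 6*M))*M + M) = -4*((34 - 6*M)*M + M) = -4*(M*(34 - 6*M) + M) = -4*(M + M*(34 - 6*M)) = -4*M - 4*M*(34 - 6*M))
37280 + q(-23, v(-14, 9)) = 37280 + 4*(18*(-14))*(-35 + 6*(18*(-14))) = 37280 + 4*(-252)*(-35 + 6*(-252)) = 37280 + 4*(-252)*(-35 - 1512) = 37280 + 4*(-252)*(-1547) = 37280 + 1559376 = 1596656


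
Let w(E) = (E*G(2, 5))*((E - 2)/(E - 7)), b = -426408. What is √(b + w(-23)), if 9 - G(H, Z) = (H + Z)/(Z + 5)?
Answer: I*√15356415/6 ≈ 653.12*I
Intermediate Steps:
G(H, Z) = 9 - (H + Z)/(5 + Z) (G(H, Z) = 9 - (H + Z)/(Z + 5) = 9 - (H + Z)/(5 + Z))
w(E) = 83*E*(-2 + E)/(10*(-7 + E)) (w(E) = (E*((45 - 1*2 + 8*5)/(5 + 5)))*((E - 2)/(E - 7)) = (E*((45 - 2 + 40)/10))*((-2 + E)/(-7 + E)) = (E*((⅒)*83))*((-2 + E)/(-7 + E)) = (E*(83/10))*((-2 + E)/(-7 + E)) = (83*E/10)*((-2 + E)/(-7 + E)) = 83*E*(-2 + E)/(10*(-7 + E)))
√(b + w(-23)) = √(-426408 + (83/10)*(-23)*(-2 - 23)/(-7 - 23)) = √(-426408 + (83/10)*(-23)*(-25)/(-30)) = √(-426408 + (83/10)*(-23)*(-1/30)*(-25)) = √(-426408 - 1909/12) = √(-5118805/12) = I*√15356415/6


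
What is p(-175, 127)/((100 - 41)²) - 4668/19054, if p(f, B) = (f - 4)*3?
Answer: -13240653/33163487 ≈ -0.39925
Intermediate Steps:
p(f, B) = -12 + 3*f (p(f, B) = (-4 + f)*3 = -12 + 3*f)
p(-175, 127)/((100 - 41)²) - 4668/19054 = (-12 + 3*(-175))/((100 - 41)²) - 4668/19054 = (-12 - 525)/(59²) - 4668*1/19054 = -537/3481 - 2334/9527 = -13240653/33163487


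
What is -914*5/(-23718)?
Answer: 2285/11859 ≈ 0.19268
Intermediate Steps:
-914*5/(-23718) = -4570*(-1/23718) = 2285/11859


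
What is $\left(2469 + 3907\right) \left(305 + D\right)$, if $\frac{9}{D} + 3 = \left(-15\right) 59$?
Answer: $\frac{71950769}{37} \approx 1.9446 \cdot 10^{6}$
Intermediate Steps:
$D = - \frac{3}{296}$ ($D = \frac{9}{-3 - 885} = \frac{9}{-888} = 9 \left(- \frac{1}{888}\right) = - \frac{3}{296} \approx -0.010135$)
$\left(2469 + 3907\right) \left(305 + D\right) = \left(2469 + 3907\right) \left(305 - \frac{3}{296}\right) = 6376 \cdot \frac{90277}{296} = \frac{71950769}{37}$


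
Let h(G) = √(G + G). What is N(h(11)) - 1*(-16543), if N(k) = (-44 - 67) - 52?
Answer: 16380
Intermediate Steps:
h(G) = √2*√G (h(G) = √(2*G) = √2*√G)
N(k) = -163 (N(k) = -111 - 52 = -163)
N(h(11)) - 1*(-16543) = -163 - 1*(-16543) = -163 + 16543 = 16380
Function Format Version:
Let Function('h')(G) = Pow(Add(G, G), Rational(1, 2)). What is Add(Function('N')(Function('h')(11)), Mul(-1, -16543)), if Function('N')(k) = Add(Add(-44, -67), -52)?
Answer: 16380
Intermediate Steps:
Function('h')(G) = Mul(Pow(2, Rational(1, 2)), Pow(G, Rational(1, 2))) (Function('h')(G) = Pow(Mul(2, G), Rational(1, 2)) = Mul(Pow(2, Rational(1, 2)), Pow(G, Rational(1, 2))))
Function('N')(k) = -163 (Function('N')(k) = Add(-111, -52) = -163)
Add(Function('N')(Function('h')(11)), Mul(-1, -16543)) = Add(-163, Mul(-1, -16543)) = Add(-163, 16543) = 16380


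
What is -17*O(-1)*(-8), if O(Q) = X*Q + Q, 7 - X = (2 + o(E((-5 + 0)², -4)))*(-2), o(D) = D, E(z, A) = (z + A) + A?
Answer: -6256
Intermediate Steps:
E(z, A) = z + 2*A (E(z, A) = (A + z) + A = z + 2*A)
X = 45 (X = 7 - (2 + ((-5 + 0)² + 2*(-4)))*(-2) = 7 - (2 + ((-5)² - 8))*(-2) = 7 - (2 + (25 - 8))*(-2) = 7 - (2 + 17)*(-2) = 7 - 19*(-2) = 7 - 1*(-38) = 7 + 38 = 45)
O(Q) = 46*Q (O(Q) = 45*Q + Q = 46*Q)
-17*O(-1)*(-8) = -782*(-1)*(-8) = -17*(-46)*(-8) = 782*(-8) = -6256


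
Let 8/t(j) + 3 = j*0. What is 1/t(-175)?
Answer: -3/8 ≈ -0.37500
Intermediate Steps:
t(j) = -8/3 (t(j) = 8/(-3 + j*0) = 8/(-3 + 0) = 8/(-3) = 8*(-⅓) = -8/3)
1/t(-175) = 1/(-8/3) = -3/8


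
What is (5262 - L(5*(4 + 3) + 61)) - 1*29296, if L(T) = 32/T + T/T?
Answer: -72106/3 ≈ -24035.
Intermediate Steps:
L(T) = 1 + 32/T (L(T) = 32/T + 1 = 1 + 32/T)
(5262 - L(5*(4 + 3) + 61)) - 1*29296 = (5262 - (32 + (5*(4 + 3) + 61))/(5*(4 + 3) + 61)) - 1*29296 = (5262 - (32 + (5*7 + 61))/(5*7 + 61)) - 29296 = (5262 - (32 + (35 + 61))/(35 + 61)) - 29296 = (5262 - (32 + 96)/96) - 29296 = (5262 - 128/96) - 29296 = (5262 - 1*4/3) - 29296 = (5262 - 4/3) - 29296 = 15782/3 - 29296 = -72106/3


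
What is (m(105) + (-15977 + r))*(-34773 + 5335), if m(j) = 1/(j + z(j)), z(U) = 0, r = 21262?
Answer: -16335911588/105 ≈ -1.5558e+8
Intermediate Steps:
m(j) = 1/j (m(j) = 1/(j + 0) = 1/j)
(m(105) + (-15977 + r))*(-34773 + 5335) = (1/105 + (-15977 + 21262))*(-34773 + 5335) = (1/105 + 5285)*(-29438) = (554926/105)*(-29438) = -16335911588/105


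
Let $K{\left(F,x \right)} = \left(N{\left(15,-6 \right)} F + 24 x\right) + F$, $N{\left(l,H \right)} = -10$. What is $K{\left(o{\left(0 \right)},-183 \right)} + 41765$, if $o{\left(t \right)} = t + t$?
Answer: $37373$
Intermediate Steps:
$o{\left(t \right)} = 2 t$
$K{\left(F,x \right)} = - 9 F + 24 x$ ($K{\left(F,x \right)} = \left(- 10 F + 24 x\right) + F = - 9 F + 24 x$)
$K{\left(o{\left(0 \right)},-183 \right)} + 41765 = \left(- 9 \cdot 2 \cdot 0 + 24 \left(-183\right)\right) + 41765 = \left(\left(-9\right) 0 - 4392\right) + 41765 = \left(0 - 4392\right) + 41765 = -4392 + 41765 = 37373$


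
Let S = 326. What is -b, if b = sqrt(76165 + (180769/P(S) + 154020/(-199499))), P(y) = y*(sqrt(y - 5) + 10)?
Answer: -sqrt(3223916309767129935294 + 322157087692654441060*sqrt(321))/(65036674*sqrt(10 + sqrt(321))) ≈ -276.01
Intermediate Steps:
P(y) = y*(10 + sqrt(-5 + y)) (P(y) = y*(sqrt(-5 + y) + 10) = y*(10 + sqrt(-5 + y)))
b = sqrt(15194687315/199499 + 180769/(3260 + 326*sqrt(321))) (b = sqrt(76165 + (180769/((326*(10 + sqrt(-5 + 326)))) + 154020/(-199499))) = sqrt(76165 + (180769/((326*(10 + sqrt(321)))) + 154020*(-1/199499))) = sqrt(76165 + (180769/(3260 + 326*sqrt(321)) - 154020/199499)) = sqrt(76165 + (-154020/199499 + 180769/(3260 + 326*sqrt(321)))) = sqrt(15194687315/199499 + 180769/(3260 + 326*sqrt(321))) ≈ 276.01)
-b = -sqrt(3223916309767129935294 + 322157087692654441060*sqrt(321))/(65036674*sqrt(10 + sqrt(321)))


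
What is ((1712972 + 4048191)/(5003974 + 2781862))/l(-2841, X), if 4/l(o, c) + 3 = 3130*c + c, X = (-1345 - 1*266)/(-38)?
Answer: 29058885607101/1183447072 ≈ 24554.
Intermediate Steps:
X = 1611/38 (X = (-1345 - 266)*(-1/38) = -1611*(-1/38) = 1611/38 ≈ 42.395)
l(o, c) = 4/(-3 + 3131*c) (l(o, c) = 4/(-3 + (3130*c + c)) = 4/(-3 + 3131*c))
((1712972 + 4048191)/(5003974 + 2781862))/l(-2841, X) = ((1712972 + 4048191)/(5003974 + 2781862))/((4/(-3 + 3131*(1611/38)))) = (5761163/7785836)/((4/(-3 + 5044041/38))) = (5761163*(1/7785836))/((4/(5043927/38))) = 5761163/(7785836*((4*(38/5043927)))) = 5761163/(7785836*(152/5043927)) = (5761163/7785836)*(5043927/152) = 29058885607101/1183447072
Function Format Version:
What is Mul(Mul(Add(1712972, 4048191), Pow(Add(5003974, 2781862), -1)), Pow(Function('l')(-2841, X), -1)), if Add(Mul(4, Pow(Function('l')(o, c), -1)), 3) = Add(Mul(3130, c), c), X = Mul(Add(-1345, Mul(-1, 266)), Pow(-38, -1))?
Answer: Rational(29058885607101, 1183447072) ≈ 24554.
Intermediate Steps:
X = Rational(1611, 38) (X = Mul(Add(-1345, -266), Rational(-1, 38)) = Mul(-1611, Rational(-1, 38)) = Rational(1611, 38) ≈ 42.395)
Function('l')(o, c) = Mul(4, Pow(Add(-3, Mul(3131, c)), -1)) (Function('l')(o, c) = Mul(4, Pow(Add(-3, Add(Mul(3130, c), c)), -1)) = Mul(4, Pow(Add(-3, Mul(3131, c)), -1)))
Mul(Mul(Add(1712972, 4048191), Pow(Add(5003974, 2781862), -1)), Pow(Function('l')(-2841, X), -1)) = Mul(Mul(Add(1712972, 4048191), Pow(Add(5003974, 2781862), -1)), Pow(Mul(4, Pow(Add(-3, Mul(3131, Rational(1611, 38))), -1)), -1)) = Mul(Mul(5761163, Pow(7785836, -1)), Pow(Mul(4, Pow(Add(-3, Rational(5044041, 38)), -1)), -1)) = Mul(Mul(5761163, Rational(1, 7785836)), Pow(Mul(4, Pow(Rational(5043927, 38), -1)), -1)) = Mul(Rational(5761163, 7785836), Pow(Mul(4, Rational(38, 5043927)), -1)) = Mul(Rational(5761163, 7785836), Pow(Rational(152, 5043927), -1)) = Mul(Rational(5761163, 7785836), Rational(5043927, 152)) = Rational(29058885607101, 1183447072)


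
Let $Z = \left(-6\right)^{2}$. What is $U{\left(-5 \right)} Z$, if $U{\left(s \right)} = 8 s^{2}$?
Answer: $7200$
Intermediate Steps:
$Z = 36$
$U{\left(-5 \right)} Z = 8 \left(-5\right)^{2} \cdot 36 = 8 \cdot 25 \cdot 36 = 200 \cdot 36 = 7200$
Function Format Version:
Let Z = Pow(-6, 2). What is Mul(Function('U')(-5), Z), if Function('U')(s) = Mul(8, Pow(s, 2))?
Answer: 7200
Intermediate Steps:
Z = 36
Mul(Function('U')(-5), Z) = Mul(Mul(8, Pow(-5, 2)), 36) = Mul(Mul(8, 25), 36) = Mul(200, 36) = 7200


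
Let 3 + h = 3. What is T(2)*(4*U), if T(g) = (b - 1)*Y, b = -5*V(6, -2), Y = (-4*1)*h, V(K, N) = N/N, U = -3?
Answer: 0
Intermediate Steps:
h = 0 (h = -3 + 3 = 0)
V(K, N) = 1
Y = 0 (Y = -4*1*0 = -4*0 = 0)
b = -5 (b = -5*1 = -5)
T(g) = 0 (T(g) = (-5 - 1)*0 = -6*0 = 0)
T(2)*(4*U) = 0*(4*(-3)) = 0*(-12) = 0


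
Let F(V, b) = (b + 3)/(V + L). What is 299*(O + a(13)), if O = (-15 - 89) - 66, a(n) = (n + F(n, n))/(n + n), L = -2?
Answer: -1114603/22 ≈ -50664.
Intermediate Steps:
F(V, b) = (3 + b)/(-2 + V) (F(V, b) = (b + 3)/(V - 2) = (3 + b)/(-2 + V))
a(n) = (n + (3 + n)/(-2 + n))/(2*n) (a(n) = (n + (3 + n)/(-2 + n))/(n + n) = (n + (3 + n)/(-2 + n))/((2*n)) = (n + (3 + n)/(-2 + n))*(1/(2*n)) = (n + (3 + n)/(-2 + n))/(2*n))
O = -170 (O = -104 - 66 = -170)
299*(O + a(13)) = 299*(-170 + (1/2)*(3 + 13**2 - 1*13)/(13*(-2 + 13))) = 299*(-170 + (1/2)*(1/13)*(3 + 169 - 13)/11) = 299*(-170 + (1/2)*(1/13)*(1/11)*159) = 299*(-170 + 159/286) = 299*(-48461/286) = -1114603/22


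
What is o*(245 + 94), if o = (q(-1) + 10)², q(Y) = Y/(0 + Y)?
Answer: 41019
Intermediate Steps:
q(Y) = 1 (q(Y) = Y/Y = 1)
o = 121 (o = (1 + 10)² = 11² = 121)
o*(245 + 94) = 121*(245 + 94) = 121*339 = 41019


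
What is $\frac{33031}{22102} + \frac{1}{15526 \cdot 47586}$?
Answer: $\frac{12201985618709}{8164702428036} \approx 1.4945$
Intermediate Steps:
$\frac{33031}{22102} + \frac{1}{15526 \cdot 47586} = 33031 \cdot \frac{1}{22102} + \frac{1}{15526} \cdot \frac{1}{47586} = \frac{33031}{22102} + \frac{1}{738820236} = \frac{12201985618709}{8164702428036}$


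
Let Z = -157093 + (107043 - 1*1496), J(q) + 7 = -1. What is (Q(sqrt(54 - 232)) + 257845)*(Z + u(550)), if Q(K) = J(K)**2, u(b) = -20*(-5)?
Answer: -13268386414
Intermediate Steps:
J(q) = -8 (J(q) = -7 - 1 = -8)
u(b) = 100
Q(K) = 64 (Q(K) = (-8)**2 = 64)
Z = -51546 (Z = -157093 + (107043 - 1496) = -157093 + 105547 = -51546)
(Q(sqrt(54 - 232)) + 257845)*(Z + u(550)) = (64 + 257845)*(-51546 + 100) = 257909*(-51446) = -13268386414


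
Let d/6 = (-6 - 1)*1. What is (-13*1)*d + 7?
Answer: 553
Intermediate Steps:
d = -42 (d = 6*((-6 - 1)*1) = 6*(-7*1) = 6*(-7) = -42)
(-13*1)*d + 7 = -13*1*(-42) + 7 = -13*(-42) + 7 = 546 + 7 = 553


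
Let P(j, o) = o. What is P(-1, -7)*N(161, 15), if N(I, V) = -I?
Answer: 1127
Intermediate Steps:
P(-1, -7)*N(161, 15) = -(-7)*161 = -7*(-161) = 1127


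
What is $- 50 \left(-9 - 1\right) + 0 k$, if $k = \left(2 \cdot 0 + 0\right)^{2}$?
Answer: $500$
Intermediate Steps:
$k = 0$ ($k = \left(0 + 0\right)^{2} = 0^{2} = 0$)
$- 50 \left(-9 - 1\right) + 0 k = - 50 \left(-9 - 1\right) + 0 \cdot 0 = - 50 \left(-9 - 1\right) + 0 = \left(-50\right) \left(-10\right) + 0 = 500 + 0 = 500$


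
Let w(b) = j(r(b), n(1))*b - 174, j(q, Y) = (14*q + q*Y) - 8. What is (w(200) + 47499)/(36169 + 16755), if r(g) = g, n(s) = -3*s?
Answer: 485725/52924 ≈ 9.1778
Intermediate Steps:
j(q, Y) = -8 + 14*q + Y*q (j(q, Y) = (14*q + Y*q) - 8 = -8 + 14*q + Y*q)
w(b) = -174 + b*(-8 + 11*b) (w(b) = (-8 + 14*b + (-3*1)*b)*b - 174 = (-8 + 14*b - 3*b)*b - 174 = (-8 + 11*b)*b - 174 = b*(-8 + 11*b) - 174 = -174 + b*(-8 + 11*b))
(w(200) + 47499)/(36169 + 16755) = ((-174 + 200*(-8 + 11*200)) + 47499)/(36169 + 16755) = ((-174 + 200*(-8 + 2200)) + 47499)/52924 = ((-174 + 200*2192) + 47499)*(1/52924) = ((-174 + 438400) + 47499)*(1/52924) = (438226 + 47499)*(1/52924) = 485725*(1/52924) = 485725/52924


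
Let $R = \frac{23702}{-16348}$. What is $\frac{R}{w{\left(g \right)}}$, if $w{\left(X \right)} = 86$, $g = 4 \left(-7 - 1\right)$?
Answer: $- \frac{11851}{702964} \approx -0.016859$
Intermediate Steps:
$g = -32$ ($g = 4 \left(-8\right) = -32$)
$R = - \frac{11851}{8174}$ ($R = 23702 \left(- \frac{1}{16348}\right) = - \frac{11851}{8174} \approx -1.4498$)
$\frac{R}{w{\left(g \right)}} = - \frac{11851}{8174 \cdot 86} = \left(- \frac{11851}{8174}\right) \frac{1}{86} = - \frac{11851}{702964}$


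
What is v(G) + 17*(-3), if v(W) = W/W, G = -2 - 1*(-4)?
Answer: -50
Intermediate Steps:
G = 2 (G = -2 + 4 = 2)
v(W) = 1
v(G) + 17*(-3) = 1 + 17*(-3) = 1 - 51 = -50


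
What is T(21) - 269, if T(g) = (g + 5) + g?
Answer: -222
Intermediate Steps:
T(g) = 5 + 2*g (T(g) = (5 + g) + g = 5 + 2*g)
T(21) - 269 = (5 + 2*21) - 269 = (5 + 42) - 269 = 47 - 269 = -222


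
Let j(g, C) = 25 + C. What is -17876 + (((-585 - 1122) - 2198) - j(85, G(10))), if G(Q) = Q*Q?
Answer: -21906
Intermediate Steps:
G(Q) = Q**2
-17876 + (((-585 - 1122) - 2198) - j(85, G(10))) = -17876 + (((-585 - 1122) - 2198) - (25 + 10**2)) = -17876 + ((-1707 - 2198) - (25 + 100)) = -17876 + (-3905 - 1*125) = -17876 + (-3905 - 125) = -17876 - 4030 = -21906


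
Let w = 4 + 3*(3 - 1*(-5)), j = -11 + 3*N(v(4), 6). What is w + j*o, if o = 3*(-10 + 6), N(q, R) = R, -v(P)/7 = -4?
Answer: -56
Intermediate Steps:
v(P) = 28 (v(P) = -7*(-4) = 28)
o = -12 (o = 3*(-4) = -12)
j = 7 (j = -11 + 3*6 = -11 + 18 = 7)
w = 28 (w = 4 + 3*(3 + 5) = 4 + 3*8 = 4 + 24 = 28)
w + j*o = 28 + 7*(-12) = 28 - 84 = -56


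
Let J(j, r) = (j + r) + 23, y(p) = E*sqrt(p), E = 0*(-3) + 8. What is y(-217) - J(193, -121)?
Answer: -95 + 8*I*sqrt(217) ≈ -95.0 + 117.85*I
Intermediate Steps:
E = 8 (E = 0 + 8 = 8)
y(p) = 8*sqrt(p)
J(j, r) = 23 + j + r
y(-217) - J(193, -121) = 8*sqrt(-217) - (23 + 193 - 121) = 8*(I*sqrt(217)) - 1*95 = 8*I*sqrt(217) - 95 = -95 + 8*I*sqrt(217)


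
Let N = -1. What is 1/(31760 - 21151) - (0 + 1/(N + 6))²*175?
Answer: -74262/10609 ≈ -6.9999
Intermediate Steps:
1/(31760 - 21151) - (0 + 1/(N + 6))²*175 = 1/(31760 - 21151) - (0 + 1/(-1 + 6))²*175 = 1/10609 - (0 + 1/5)²*175 = 1/10609 - (0 + ⅕)²*175 = 1/10609 - (⅕)²*175 = 1/10609 - 175/25 = 1/10609 - 1*7 = 1/10609 - 7 = -74262/10609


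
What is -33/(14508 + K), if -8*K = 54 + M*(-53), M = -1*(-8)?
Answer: -132/58217 ≈ -0.0022674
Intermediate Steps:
M = 8
K = 185/4 (K = -(54 + 8*(-53))/8 = -(54 - 424)/8 = -⅛*(-370) = 185/4 ≈ 46.250)
-33/(14508 + K) = -33/(14508 + 185/4) = -33/58217/4 = -33*4/58217 = -132/58217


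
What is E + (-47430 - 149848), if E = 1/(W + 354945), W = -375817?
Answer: -4117586417/20872 ≈ -1.9728e+5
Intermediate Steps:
E = -1/20872 (E = 1/(-375817 + 354945) = 1/(-20872) = -1/20872 ≈ -4.7911e-5)
E + (-47430 - 149848) = -1/20872 + (-47430 - 149848) = -1/20872 - 197278 = -4117586417/20872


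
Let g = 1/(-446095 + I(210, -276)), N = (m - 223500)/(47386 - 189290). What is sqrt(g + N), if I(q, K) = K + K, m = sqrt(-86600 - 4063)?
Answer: sqrt(8070200553972925772 - 36108331212229*I*sqrt(90663))/2263606996 ≈ 1.255 - 0.00084537*I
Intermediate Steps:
m = I*sqrt(90663) (m = sqrt(-90663) = I*sqrt(90663) ≈ 301.1*I)
I(q, K) = 2*K
N = 55875/35476 - I*sqrt(90663)/141904 (N = (I*sqrt(90663) - 223500)/(47386 - 189290) = (-223500 + I*sqrt(90663))/(-141904) = (-223500 + I*sqrt(90663))*(-1/141904) = 55875/35476 - I*sqrt(90663)/141904 ≈ 1.575 - 0.0021219*I)
g = -1/446647 (g = 1/(-446095 + 2*(-276)) = 1/(-446095 - 552) = 1/(-446647) = -1/446647 ≈ -2.2389e-6)
sqrt(g + N) = sqrt(-1/446647 + (55875/35476 - I*sqrt(90663)/141904)) = sqrt(24956365649/15845248972 - I*sqrt(90663)/141904)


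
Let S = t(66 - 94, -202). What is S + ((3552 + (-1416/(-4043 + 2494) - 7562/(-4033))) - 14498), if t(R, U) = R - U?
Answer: -67276520058/6247117 ≈ -10769.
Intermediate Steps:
S = 174 (S = (66 - 94) - 1*(-202) = -28 + 202 = 174)
S + ((3552 + (-1416/(-4043 + 2494) - 7562/(-4033))) - 14498) = 174 + ((3552 + (-1416/(-4043 + 2494) - 7562/(-4033))) - 14498) = 174 + ((3552 + (-1416/(-1549) - 7562*(-1/4033))) - 14498) = 174 + ((3552 + (-1416*(-1/1549) + 7562/4033)) - 14498) = 174 + ((3552 + (1416/1549 + 7562/4033)) - 14498) = 174 + ((3552 + 17424266/6247117) - 14498) = 174 + (22207183850/6247117 - 14498) = 174 - 68363518416/6247117 = -67276520058/6247117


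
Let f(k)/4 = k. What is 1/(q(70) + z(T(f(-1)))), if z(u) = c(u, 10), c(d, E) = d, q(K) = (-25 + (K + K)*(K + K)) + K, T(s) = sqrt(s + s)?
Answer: 19645/385926033 - 2*I*sqrt(2)/385926033 ≈ 5.0904e-5 - 7.3289e-9*I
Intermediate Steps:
f(k) = 4*k
T(s) = sqrt(2)*sqrt(s) (T(s) = sqrt(2*s) = sqrt(2)*sqrt(s))
q(K) = -25 + K + 4*K**2 (q(K) = (-25 + (2*K)*(2*K)) + K = (-25 + 4*K**2) + K = -25 + K + 4*K**2)
z(u) = u
1/(q(70) + z(T(f(-1)))) = 1/((-25 + 70 + 4*70**2) + sqrt(2)*sqrt(4*(-1))) = 1/((-25 + 70 + 4*4900) + sqrt(2)*sqrt(-4)) = 1/((-25 + 70 + 19600) + sqrt(2)*(2*I)) = 1/(19645 + 2*I*sqrt(2))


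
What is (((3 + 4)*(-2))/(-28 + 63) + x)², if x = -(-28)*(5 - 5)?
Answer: 4/25 ≈ 0.16000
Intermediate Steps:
x = 0 (x = -(-28)*0 = -14*0 = 0)
(((3 + 4)*(-2))/(-28 + 63) + x)² = (((3 + 4)*(-2))/(-28 + 63) + 0)² = ((7*(-2))/35 + 0)² = ((1/35)*(-14) + 0)² = (-⅖ + 0)² = (-⅖)² = 4/25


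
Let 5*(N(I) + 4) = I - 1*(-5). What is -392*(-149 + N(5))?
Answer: 59192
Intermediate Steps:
N(I) = -3 + I/5 (N(I) = -4 + (I - 1*(-5))/5 = -4 + (I + 5)/5 = -4 + (5 + I)/5 = -4 + (1 + I/5) = -3 + I/5)
-392*(-149 + N(5)) = -392*(-149 + (-3 + (⅕)*5)) = -392*(-149 + (-3 + 1)) = -392*(-149 - 2) = -392*(-151) = 59192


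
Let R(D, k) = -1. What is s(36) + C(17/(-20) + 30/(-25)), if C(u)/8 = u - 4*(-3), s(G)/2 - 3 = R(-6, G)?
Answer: 418/5 ≈ 83.600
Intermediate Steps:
s(G) = 4 (s(G) = 6 + 2*(-1) = 6 - 2 = 4)
C(u) = 96 + 8*u (C(u) = 8*(u - 4*(-3)) = 8*(u + 12) = 8*(12 + u) = 96 + 8*u)
s(36) + C(17/(-20) + 30/(-25)) = 4 + (96 + 8*(17/(-20) + 30/(-25))) = 4 + (96 + 8*(17*(-1/20) + 30*(-1/25))) = 4 + (96 + 8*(-17/20 - 6/5)) = 4 + (96 + 8*(-41/20)) = 4 + (96 - 82/5) = 4 + 398/5 = 418/5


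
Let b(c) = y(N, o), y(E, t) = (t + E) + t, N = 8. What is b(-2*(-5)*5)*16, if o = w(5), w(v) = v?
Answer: 288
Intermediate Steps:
o = 5
y(E, t) = E + 2*t (y(E, t) = (E + t) + t = E + 2*t)
b(c) = 18 (b(c) = 8 + 2*5 = 8 + 10 = 18)
b(-2*(-5)*5)*16 = 18*16 = 288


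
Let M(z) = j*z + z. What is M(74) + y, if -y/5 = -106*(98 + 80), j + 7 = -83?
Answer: 87754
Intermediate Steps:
j = -90 (j = -7 - 83 = -90)
M(z) = -89*z (M(z) = -90*z + z = -89*z)
y = 94340 (y = -(-530)*(98 + 80) = -(-530)*178 = -5*(-18868) = 94340)
M(74) + y = -89*74 + 94340 = -6586 + 94340 = 87754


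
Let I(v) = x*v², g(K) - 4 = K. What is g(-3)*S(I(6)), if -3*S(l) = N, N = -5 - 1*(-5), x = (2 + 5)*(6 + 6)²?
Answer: 0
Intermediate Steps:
g(K) = 4 + K
x = 1008 (x = 7*12² = 7*144 = 1008)
I(v) = 1008*v²
N = 0 (N = -5 + 5 = 0)
S(l) = 0 (S(l) = -⅓*0 = 0)
g(-3)*S(I(6)) = (4 - 3)*0 = 1*0 = 0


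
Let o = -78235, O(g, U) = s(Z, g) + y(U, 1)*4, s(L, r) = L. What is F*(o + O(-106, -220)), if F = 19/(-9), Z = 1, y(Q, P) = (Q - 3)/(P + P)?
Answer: 1494920/9 ≈ 1.6610e+5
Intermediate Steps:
y(Q, P) = (-3 + Q)/(2*P) (y(Q, P) = (-3 + Q)/((2*P)) = (-3 + Q)*(1/(2*P)) = (-3 + Q)/(2*P))
O(g, U) = -5 + 2*U (O(g, U) = 1 + ((½)*(-3 + U)/1)*4 = 1 + ((½)*1*(-3 + U))*4 = 1 + (-3/2 + U/2)*4 = 1 + (-6 + 2*U) = -5 + 2*U)
F = -19/9 (F = 19*(-⅑) = -19/9 ≈ -2.1111)
F*(o + O(-106, -220)) = -19*(-78235 + (-5 + 2*(-220)))/9 = -19*(-78235 + (-5 - 440))/9 = -19*(-78235 - 445)/9 = -19/9*(-78680) = 1494920/9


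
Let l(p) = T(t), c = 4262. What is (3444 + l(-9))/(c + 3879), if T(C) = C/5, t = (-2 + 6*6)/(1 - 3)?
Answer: 17203/40705 ≈ 0.42263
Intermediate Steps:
t = -17 (t = (-2 + 36)/(-2) = 34*(-½) = -17)
T(C) = C/5 (T(C) = C*(⅕) = C/5)
l(p) = -17/5 (l(p) = (⅕)*(-17) = -17/5)
(3444 + l(-9))/(c + 3879) = (3444 - 17/5)/(4262 + 3879) = (17203/5)/8141 = (17203/5)*(1/8141) = 17203/40705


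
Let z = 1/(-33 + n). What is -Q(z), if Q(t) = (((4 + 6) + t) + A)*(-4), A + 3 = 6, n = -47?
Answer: 1039/20 ≈ 51.950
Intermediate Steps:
A = 3 (A = -3 + 6 = 3)
z = -1/80 (z = 1/(-33 - 47) = 1/(-80) = -1/80 ≈ -0.012500)
Q(t) = -52 - 4*t (Q(t) = (((4 + 6) + t) + 3)*(-4) = ((10 + t) + 3)*(-4) = (13 + t)*(-4) = -52 - 4*t)
-Q(z) = -(-52 - 4*(-1/80)) = -(-52 + 1/20) = -1*(-1039/20) = 1039/20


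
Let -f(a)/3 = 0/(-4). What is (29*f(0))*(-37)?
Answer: 0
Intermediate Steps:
f(a) = 0 (f(a) = -0/(-4) = -0*(-1)/4 = -3*0 = 0)
(29*f(0))*(-37) = (29*0)*(-37) = 0*(-37) = 0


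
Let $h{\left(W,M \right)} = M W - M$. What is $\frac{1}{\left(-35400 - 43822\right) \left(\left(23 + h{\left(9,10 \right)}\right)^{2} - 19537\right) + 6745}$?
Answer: $\frac{1}{707300761} \approx 1.4138 \cdot 10^{-9}$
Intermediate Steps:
$h{\left(W,M \right)} = - M + M W$
$\frac{1}{\left(-35400 - 43822\right) \left(\left(23 + h{\left(9,10 \right)}\right)^{2} - 19537\right) + 6745} = \frac{1}{\left(-35400 - 43822\right) \left(\left(23 + 10 \left(-1 + 9\right)\right)^{2} - 19537\right) + 6745} = \frac{1}{- 79222 \left(\left(23 + 10 \cdot 8\right)^{2} - 19537\right) + 6745} = \frac{1}{- 79222 \left(\left(23 + 80\right)^{2} - 19537\right) + 6745} = \frac{1}{- 79222 \left(103^{2} - 19537\right) + 6745} = \frac{1}{- 79222 \left(10609 - 19537\right) + 6745} = \frac{1}{\left(-79222\right) \left(-8928\right) + 6745} = \frac{1}{707294016 + 6745} = \frac{1}{707300761}$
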